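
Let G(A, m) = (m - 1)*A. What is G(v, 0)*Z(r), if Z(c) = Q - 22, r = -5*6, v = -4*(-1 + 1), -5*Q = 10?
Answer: 0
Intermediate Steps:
Q = -2 (Q = -⅕*10 = -2)
v = 0 (v = -4*0 = 0)
G(A, m) = A*(-1 + m) (G(A, m) = (-1 + m)*A = A*(-1 + m))
r = -30
Z(c) = -24 (Z(c) = -2 - 22 = -24)
G(v, 0)*Z(r) = (0*(-1 + 0))*(-24) = (0*(-1))*(-24) = 0*(-24) = 0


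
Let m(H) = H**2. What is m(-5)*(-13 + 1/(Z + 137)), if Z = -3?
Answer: -43525/134 ≈ -324.81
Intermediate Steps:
m(-5)*(-13 + 1/(Z + 137)) = (-5)**2*(-13 + 1/(-3 + 137)) = 25*(-13 + 1/134) = 25*(-1741/134) = -43525/134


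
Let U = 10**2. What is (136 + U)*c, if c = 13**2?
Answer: 39884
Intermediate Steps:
U = 100
c = 169
(136 + U)*c = (136 + 100)*169 = 236*169 = 39884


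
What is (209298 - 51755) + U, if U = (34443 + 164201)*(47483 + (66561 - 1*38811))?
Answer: 14944741595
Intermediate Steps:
U = 14944584052 (U = 198644*(47483 + (66561 - 38811)) = 198644*(47483 + 27750) = 198644*75233 = 14944584052)
(209298 - 51755) + U = (209298 - 51755) + 14944584052 = 157543 + 14944584052 = 14944741595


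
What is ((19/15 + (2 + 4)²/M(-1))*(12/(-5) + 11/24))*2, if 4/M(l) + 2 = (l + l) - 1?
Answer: 38212/225 ≈ 169.83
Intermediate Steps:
M(l) = 4/(-3 + 2*l) (M(l) = 4/(-2 + ((l + l) - 1)) = 4/(-2 + (2*l - 1)) = 4/(-2 + (-1 + 2*l)) = 4/(-3 + 2*l))
((19/15 + (2 + 4)²/M(-1))*(12/(-5) + 11/24))*2 = ((19/15 + (2 + 4)²/((4/(-3 + 2*(-1)))))*(12/(-5) + 11/24))*2 = ((19*(1/15) + 6²/((4/(-3 - 2))))*(12*(-⅕) + 11*(1/24)))*2 = ((19/15 + 36/((4/(-5))))*(-12/5 + 11/24))*2 = ((19/15 + 36/((4*(-⅕))))*(-233/120))*2 = ((19/15 + 36/(-⅘))*(-233/120))*2 = ((19/15 + 36*(-5/4))*(-233/120))*2 = ((19/15 - 45)*(-233/120))*2 = -656/15*(-233/120)*2 = (19106/225)*2 = 38212/225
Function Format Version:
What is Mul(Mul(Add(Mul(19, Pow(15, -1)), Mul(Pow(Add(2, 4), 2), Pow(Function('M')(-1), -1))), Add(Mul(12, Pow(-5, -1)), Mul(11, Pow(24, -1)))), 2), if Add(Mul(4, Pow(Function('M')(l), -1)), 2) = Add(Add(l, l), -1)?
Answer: Rational(38212, 225) ≈ 169.83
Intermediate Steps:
Function('M')(l) = Mul(4, Pow(Add(-3, Mul(2, l)), -1)) (Function('M')(l) = Mul(4, Pow(Add(-2, Add(Add(l, l), -1)), -1)) = Mul(4, Pow(Add(-2, Add(Mul(2, l), -1)), -1)) = Mul(4, Pow(Add(-2, Add(-1, Mul(2, l))), -1)) = Mul(4, Pow(Add(-3, Mul(2, l)), -1)))
Mul(Mul(Add(Mul(19, Pow(15, -1)), Mul(Pow(Add(2, 4), 2), Pow(Function('M')(-1), -1))), Add(Mul(12, Pow(-5, -1)), Mul(11, Pow(24, -1)))), 2) = Mul(Mul(Add(Mul(19, Pow(15, -1)), Mul(Pow(Add(2, 4), 2), Pow(Mul(4, Pow(Add(-3, Mul(2, -1)), -1)), -1))), Add(Mul(12, Pow(-5, -1)), Mul(11, Pow(24, -1)))), 2) = Mul(Mul(Add(Mul(19, Rational(1, 15)), Mul(Pow(6, 2), Pow(Mul(4, Pow(Add(-3, -2), -1)), -1))), Add(Mul(12, Rational(-1, 5)), Mul(11, Rational(1, 24)))), 2) = Mul(Mul(Add(Rational(19, 15), Mul(36, Pow(Mul(4, Pow(-5, -1)), -1))), Add(Rational(-12, 5), Rational(11, 24))), 2) = Mul(Mul(Add(Rational(19, 15), Mul(36, Pow(Mul(4, Rational(-1, 5)), -1))), Rational(-233, 120)), 2) = Mul(Mul(Add(Rational(19, 15), Mul(36, Pow(Rational(-4, 5), -1))), Rational(-233, 120)), 2) = Mul(Mul(Add(Rational(19, 15), Mul(36, Rational(-5, 4))), Rational(-233, 120)), 2) = Mul(Mul(Add(Rational(19, 15), -45), Rational(-233, 120)), 2) = Mul(Mul(Rational(-656, 15), Rational(-233, 120)), 2) = Mul(Rational(19106, 225), 2) = Rational(38212, 225)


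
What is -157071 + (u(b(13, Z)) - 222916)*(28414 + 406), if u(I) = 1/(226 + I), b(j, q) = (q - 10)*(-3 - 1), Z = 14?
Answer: -134916517129/21 ≈ -6.4246e+9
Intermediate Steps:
b(j, q) = 40 - 4*q (b(j, q) = (-10 + q)*(-4) = 40 - 4*q)
-157071 + (u(b(13, Z)) - 222916)*(28414 + 406) = -157071 + (1/(226 + (40 - 4*14)) - 222916)*(28414 + 406) = -157071 + (1/(226 + (40 - 56)) - 222916)*28820 = -157071 + (1/(226 - 16) - 222916)*28820 = -157071 + (1/210 - 222916)*28820 = -157071 - 46812359/210*28820 = -157071 - 134913218638/21 = -134916517129/21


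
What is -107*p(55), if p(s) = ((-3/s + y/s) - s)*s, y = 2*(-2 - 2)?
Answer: 324852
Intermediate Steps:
y = -8 (y = 2*(-4) = -8)
p(s) = s*(-s - 11/s) (p(s) = ((-3/s - 8/s) - s)*s = (-11/s - s)*s = (-s - 11/s)*s = s*(-s - 11/s))
-107*p(55) = -107*(-11 - 1*55²) = -107*(-11 - 1*3025) = -107*(-11 - 3025) = -107*(-3036) = 324852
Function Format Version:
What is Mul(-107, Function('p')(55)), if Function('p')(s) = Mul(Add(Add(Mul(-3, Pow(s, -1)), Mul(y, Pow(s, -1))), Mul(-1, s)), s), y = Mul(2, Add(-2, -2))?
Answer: 324852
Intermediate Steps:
y = -8 (y = Mul(2, -4) = -8)
Function('p')(s) = Mul(s, Add(Mul(-1, s), Mul(-11, Pow(s, -1)))) (Function('p')(s) = Mul(Add(Add(Mul(-3, Pow(s, -1)), Mul(-8, Pow(s, -1))), Mul(-1, s)), s) = Mul(Add(Mul(-11, Pow(s, -1)), Mul(-1, s)), s) = Mul(Add(Mul(-1, s), Mul(-11, Pow(s, -1))), s) = Mul(s, Add(Mul(-1, s), Mul(-11, Pow(s, -1)))))
Mul(-107, Function('p')(55)) = Mul(-107, Add(-11, Mul(-1, Pow(55, 2)))) = Mul(-107, Add(-11, Mul(-1, 3025))) = Mul(-107, Add(-11, -3025)) = Mul(-107, -3036) = 324852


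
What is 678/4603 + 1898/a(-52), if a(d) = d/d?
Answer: 8737172/4603 ≈ 1898.1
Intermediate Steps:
a(d) = 1
678/4603 + 1898/a(-52) = 678/4603 + 1898/1 = 678*(1/4603) + 1898*1 = 678/4603 + 1898 = 8737172/4603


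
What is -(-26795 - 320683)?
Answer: 347478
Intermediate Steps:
-(-26795 - 320683) = -1*(-347478) = 347478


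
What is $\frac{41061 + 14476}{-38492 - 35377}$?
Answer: $- \frac{55537}{73869} \approx -0.75183$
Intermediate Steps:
$\frac{41061 + 14476}{-38492 - 35377} = \frac{55537}{-73869} = 55537 \left(- \frac{1}{73869}\right) = - \frac{55537}{73869}$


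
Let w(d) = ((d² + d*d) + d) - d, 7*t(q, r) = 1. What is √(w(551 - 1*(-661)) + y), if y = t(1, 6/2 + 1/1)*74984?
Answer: 10*√29486 ≈ 1717.1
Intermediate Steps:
t(q, r) = ⅐ (t(q, r) = (⅐)*1 = ⅐)
y = 10712 (y = (⅐)*74984 = 10712)
w(d) = 2*d² (w(d) = ((d² + d²) + d) - d = (2*d² + d) - d = (d + 2*d²) - d = 2*d²)
√(w(551 - 1*(-661)) + y) = √(2*(551 - 1*(-661))² + 10712) = √(2*(551 + 661)² + 10712) = √(2*1212² + 10712) = √(2*1468944 + 10712) = √(2937888 + 10712) = √2948600 = 10*√29486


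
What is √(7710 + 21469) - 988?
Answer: -988 + √29179 ≈ -817.18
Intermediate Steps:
√(7710 + 21469) - 988 = √29179 - 988 = -988 + √29179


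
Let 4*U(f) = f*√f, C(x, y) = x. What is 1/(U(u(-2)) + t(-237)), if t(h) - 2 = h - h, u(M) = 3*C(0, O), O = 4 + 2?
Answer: ½ ≈ 0.50000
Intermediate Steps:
O = 6
u(M) = 0 (u(M) = 3*0 = 0)
t(h) = 2 (t(h) = 2 + (h - h) = 2 + 0 = 2)
U(f) = f^(3/2)/4 (U(f) = (f*√f)/4 = f^(3/2)/4)
1/(U(u(-2)) + t(-237)) = 1/(0^(3/2)/4 + 2) = 1/((¼)*0 + 2) = 1/(0 + 2) = 1/2 = ½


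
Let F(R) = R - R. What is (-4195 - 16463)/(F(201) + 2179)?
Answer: -20658/2179 ≈ -9.4805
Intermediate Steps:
F(R) = 0
(-4195 - 16463)/(F(201) + 2179) = (-4195 - 16463)/(0 + 2179) = -20658/2179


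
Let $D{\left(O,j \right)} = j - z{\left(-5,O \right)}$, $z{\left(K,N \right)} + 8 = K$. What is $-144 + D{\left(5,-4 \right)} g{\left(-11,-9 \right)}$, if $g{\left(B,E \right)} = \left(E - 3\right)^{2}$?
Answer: $1152$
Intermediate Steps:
$z{\left(K,N \right)} = -8 + K$
$g{\left(B,E \right)} = \left(-3 + E\right)^{2}$
$D{\left(O,j \right)} = 13 + j$ ($D{\left(O,j \right)} = j - \left(-8 - 5\right) = j - -13 = j + 13 = 13 + j$)
$-144 + D{\left(5,-4 \right)} g{\left(-11,-9 \right)} = -144 + \left(13 - 4\right) \left(-3 - 9\right)^{2} = -144 + 9 \left(-12\right)^{2} = -144 + 9 \cdot 144 = -144 + 1296 = 1152$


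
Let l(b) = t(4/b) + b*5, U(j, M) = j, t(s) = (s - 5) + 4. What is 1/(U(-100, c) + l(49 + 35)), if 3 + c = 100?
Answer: 21/6700 ≈ 0.0031343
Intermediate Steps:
c = 97 (c = -3 + 100 = 97)
t(s) = -1 + s (t(s) = (-5 + s) + 4 = -1 + s)
l(b) = -1 + 4/b + 5*b (l(b) = (-1 + 4/b) + b*5 = (-1 + 4/b) + 5*b = -1 + 4/b + 5*b)
1/(U(-100, c) + l(49 + 35)) = 1/(-100 + (-1 + 4/(49 + 35) + 5*(49 + 35))) = 1/(-100 + (-1 + 4/84 + 5*84)) = 1/(-100 + (-1 + 4*(1/84) + 420)) = 1/(-100 + (-1 + 1/21 + 420)) = 1/(-100 + 8800/21) = 1/(6700/21) = 21/6700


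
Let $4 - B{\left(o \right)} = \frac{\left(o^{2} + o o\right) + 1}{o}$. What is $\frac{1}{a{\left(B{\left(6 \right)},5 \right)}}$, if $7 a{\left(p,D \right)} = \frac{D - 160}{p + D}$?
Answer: $\frac{133}{930} \approx 0.14301$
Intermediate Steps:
$B{\left(o \right)} = 4 - \frac{1 + 2 o^{2}}{o}$ ($B{\left(o \right)} = 4 - \frac{\left(o^{2} + o o\right) + 1}{o} = 4 - \frac{\left(o^{2} + o^{2}\right) + 1}{o} = 4 - \frac{2 o^{2} + 1}{o} = 4 - \frac{1 + 2 o^{2}}{o}$)
$a{\left(p,D \right)} = \frac{-160 + D}{7 \left(D + p\right)}$ ($a{\left(p,D \right)} = \frac{\left(D - 160\right) \frac{1}{p + D}}{7} = \frac{\left(-160 + D\right) \frac{1}{D + p}}{7} = \frac{\frac{1}{D + p} \left(-160 + D\right)}{7} = \frac{-160 + D}{7 \left(D + p\right)}$)
$\frac{1}{a{\left(B{\left(6 \right)},5 \right)}} = \frac{1}{\frac{1}{7} \frac{1}{5 - \frac{49}{6}} \left(-160 + 5\right)} = \frac{1}{\frac{1}{7} \frac{1}{5 - \frac{49}{6}} \left(-155\right)} = \frac{1}{\frac{1}{7} \frac{1}{- \frac{19}{6}} \left(-155\right)} = \frac{1}{\frac{1}{7} \left(- \frac{6}{19}\right) \left(-155\right)} = \frac{1}{\frac{930}{133}} = \frac{133}{930}$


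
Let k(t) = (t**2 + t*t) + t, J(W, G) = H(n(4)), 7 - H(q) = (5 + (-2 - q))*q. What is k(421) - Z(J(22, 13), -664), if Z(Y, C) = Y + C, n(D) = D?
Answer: 355556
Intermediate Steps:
H(q) = 7 - q*(3 - q) (H(q) = 7 - (5 + (-2 - q))*q = 7 - (3 - q)*q = 7 - q*(3 - q))
J(W, G) = 11 (J(W, G) = 7 + 4**2 - 3*4 = 7 + 16 - 12 = 11)
Z(Y, C) = C + Y
k(t) = t + 2*t**2 (k(t) = (t**2 + t**2) + t = 2*t**2 + t = t + 2*t**2)
k(421) - Z(J(22, 13), -664) = 421*(1 + 2*421) - (-664 + 11) = 421*(1 + 842) - 1*(-653) = 421*843 + 653 = 354903 + 653 = 355556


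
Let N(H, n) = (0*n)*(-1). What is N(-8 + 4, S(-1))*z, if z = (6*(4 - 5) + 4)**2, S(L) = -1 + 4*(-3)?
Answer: 0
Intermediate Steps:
S(L) = -13 (S(L) = -1 - 12 = -13)
z = 4 (z = (6*(-1) + 4)**2 = (-6 + 4)**2 = (-2)**2 = 4)
N(H, n) = 0 (N(H, n) = 0*(-1) = 0)
N(-8 + 4, S(-1))*z = 0*4 = 0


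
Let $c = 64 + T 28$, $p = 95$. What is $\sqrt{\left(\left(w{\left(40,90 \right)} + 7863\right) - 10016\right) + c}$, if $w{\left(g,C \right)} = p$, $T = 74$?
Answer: $\sqrt{78} \approx 8.8318$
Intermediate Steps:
$w{\left(g,C \right)} = 95$
$c = 2136$ ($c = 64 + 74 \cdot 28 = 64 + 2072 = 2136$)
$\sqrt{\left(\left(w{\left(40,90 \right)} + 7863\right) - 10016\right) + c} = \sqrt{\left(\left(95 + 7863\right) - 10016\right) + 2136} = \sqrt{\left(7958 - 10016\right) + 2136} = \sqrt{-2058 + 2136} = \sqrt{78}$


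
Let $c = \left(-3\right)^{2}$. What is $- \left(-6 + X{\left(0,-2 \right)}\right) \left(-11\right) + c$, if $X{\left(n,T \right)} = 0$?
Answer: $-57$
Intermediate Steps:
$c = 9$
$- \left(-6 + X{\left(0,-2 \right)}\right) \left(-11\right) + c = - \left(-6 + 0\right) \left(-11\right) + 9 = - \left(-6\right) \left(-11\right) + 9 = \left(-1\right) 66 + 9 = -66 + 9 = -57$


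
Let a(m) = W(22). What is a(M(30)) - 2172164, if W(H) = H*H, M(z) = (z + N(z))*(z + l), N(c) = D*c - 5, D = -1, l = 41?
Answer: -2171680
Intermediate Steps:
N(c) = -5 - c (N(c) = -c - 5 = -5 - c)
M(z) = -205 - 5*z (M(z) = (z + (-5 - z))*(z + 41) = -5*(41 + z) = -205 - 5*z)
W(H) = H²
a(m) = 484 (a(m) = 22² = 484)
a(M(30)) - 2172164 = 484 - 2172164 = -2171680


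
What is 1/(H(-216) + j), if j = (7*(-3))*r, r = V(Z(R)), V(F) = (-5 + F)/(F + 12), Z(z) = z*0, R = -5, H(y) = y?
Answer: -4/829 ≈ -0.0048251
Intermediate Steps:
Z(z) = 0
V(F) = (-5 + F)/(12 + F)
r = -5/12 (r = (-5 + 0)/(12 + 0) = -5/12 ≈ -0.41667)
j = 35/4 (j = (7*(-3))*(-5/12) = -21*(-5/12) = 35/4 ≈ 8.7500)
1/(H(-216) + j) = 1/(-216 + 35/4) = 1/(-829/4) = -4/829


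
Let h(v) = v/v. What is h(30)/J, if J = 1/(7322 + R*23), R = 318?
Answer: 14636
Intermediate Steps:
h(v) = 1
J = 1/14636 (J = 1/(7322 + 318*23) = 1/(7322 + 7314) = 1/14636 ≈ 6.8325e-5)
h(30)/J = 1/(1/14636) = 1*14636 = 14636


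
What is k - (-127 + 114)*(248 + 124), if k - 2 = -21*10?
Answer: 4628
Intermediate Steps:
k = -208 (k = 2 - 21*10 = 2 - 210 = -208)
k - (-127 + 114)*(248 + 124) = -208 - (-127 + 114)*(248 + 124) = -208 - (-13)*372 = -208 - 1*(-4836) = -208 + 4836 = 4628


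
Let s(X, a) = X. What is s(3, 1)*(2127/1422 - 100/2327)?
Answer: 1602443/367666 ≈ 4.3584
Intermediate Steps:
s(3, 1)*(2127/1422 - 100/2327) = 3*(2127/1422 - 100/2327) = 3*(2127*(1/1422) - 100*1/2327) = 3*(709/474 - 100/2327) = 3*(1602443/1102998) = 1602443/367666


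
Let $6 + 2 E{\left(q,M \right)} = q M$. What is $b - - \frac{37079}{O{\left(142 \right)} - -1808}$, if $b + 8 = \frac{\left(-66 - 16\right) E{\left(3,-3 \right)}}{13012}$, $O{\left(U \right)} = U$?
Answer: $\frac{140341999}{12686700} \approx 11.062$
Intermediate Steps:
$E{\left(q,M \right)} = -3 + \frac{M q}{2}$ ($E{\left(q,M \right)} = -3 + \frac{q M}{2} = -3 + \frac{M q}{2}$)
$b = - \frac{103481}{13012}$ ($b = -8 + \frac{\left(-66 - 16\right) \left(-3 + \frac{1}{2} \left(-3\right) 3\right)}{13012} = -8 + - 82 \left(-3 - \frac{9}{2}\right) \frac{1}{13012} = -8 + \left(-82\right) \left(- \frac{15}{2}\right) \frac{1}{13012} = -8 + 615 \cdot \frac{1}{13012} = -8 + \frac{615}{13012} = - \frac{103481}{13012} \approx -7.9527$)
$b - - \frac{37079}{O{\left(142 \right)} - -1808} = - \frac{103481}{13012} - - \frac{37079}{142 - -1808} = - \frac{103481}{13012} - - \frac{37079}{142 + 1808} = - \frac{103481}{13012} - - \frac{37079}{1950} = - \frac{103481}{13012} + \frac{37079}{1950} = \frac{140341999}{12686700}$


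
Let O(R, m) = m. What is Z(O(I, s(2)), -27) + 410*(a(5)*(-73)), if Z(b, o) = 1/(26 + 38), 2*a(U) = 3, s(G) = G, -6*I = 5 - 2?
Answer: -2873279/64 ≈ -44895.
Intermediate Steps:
I = -½ (I = -(5 - 2)/6 = -⅙*3 = -½ ≈ -0.50000)
a(U) = 3/2 (a(U) = (½)*3 = 3/2)
Z(b, o) = 1/64
Z(O(I, s(2)), -27) + 410*(a(5)*(-73)) = 1/64 + 410*((3/2)*(-73)) = 1/64 + 410*(-219/2) = 1/64 - 44895 = -2873279/64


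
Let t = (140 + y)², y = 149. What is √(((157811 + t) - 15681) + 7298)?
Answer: √232949 ≈ 482.65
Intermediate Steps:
t = 83521 (t = (140 + 149)² = 289² = 83521)
√(((157811 + t) - 15681) + 7298) = √(((157811 + 83521) - 15681) + 7298) = √((241332 - 15681) + 7298) = √(225651 + 7298) = √232949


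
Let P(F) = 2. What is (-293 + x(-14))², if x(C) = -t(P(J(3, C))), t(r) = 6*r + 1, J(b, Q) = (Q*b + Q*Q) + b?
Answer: 93636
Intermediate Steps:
J(b, Q) = b + Q² + Q*b (J(b, Q) = (Q*b + Q²) + b = (Q² + Q*b) + b = b + Q² + Q*b)
t(r) = 1 + 6*r
x(C) = -13 (x(C) = -(1 + 6*2) = -(1 + 12) = -1*13 = -13)
(-293 + x(-14))² = (-293 - 13)² = (-306)² = 93636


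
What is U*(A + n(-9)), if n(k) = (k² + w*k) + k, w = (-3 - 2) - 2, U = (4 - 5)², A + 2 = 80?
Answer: 213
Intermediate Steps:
A = 78 (A = -2 + 80 = 78)
U = 1 (U = (-1)² = 1)
w = -7 (w = -5 - 2 = -7)
n(k) = k² - 6*k (n(k) = (k² - 7*k) + k = k² - 6*k)
U*(A + n(-9)) = 1*(78 - 9*(-6 - 9)) = 1*(78 - 9*(-15)) = 1*(78 + 135) = 1*213 = 213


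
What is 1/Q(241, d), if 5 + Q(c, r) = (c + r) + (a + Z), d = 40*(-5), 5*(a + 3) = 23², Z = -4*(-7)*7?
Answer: 5/1674 ≈ 0.0029869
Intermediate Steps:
Z = 196 (Z = 28*7 = 196)
a = 514/5 (a = -3 + (⅕)*23² = -3 + (⅕)*529 = -3 + 529/5 = 514/5 ≈ 102.80)
d = -200
Q(c, r) = 1469/5 + c + r (Q(c, r) = -5 + ((c + r) + (514/5 + 196)) = -5 + ((c + r) + 1494/5) = -5 + (1494/5 + c + r) = 1469/5 + c + r)
1/Q(241, d) = 1/(1469/5 + 241 - 200) = 1/(1674/5) = 5/1674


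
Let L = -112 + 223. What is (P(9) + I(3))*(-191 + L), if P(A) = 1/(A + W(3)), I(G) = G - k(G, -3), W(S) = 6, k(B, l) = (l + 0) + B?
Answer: -736/3 ≈ -245.33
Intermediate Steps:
k(B, l) = B + l (k(B, l) = l + B = B + l)
I(G) = 3 (I(G) = G - (G - 3) = G - (-3 + G) = G + (3 - G) = 3)
L = 111
P(A) = 1/(6 + A) (P(A) = 1/(A + 6) = 1/(6 + A))
(P(9) + I(3))*(-191 + L) = (1/(6 + 9) + 3)*(-191 + 111) = (1/15 + 3)*(-80) = (46/15)*(-80) = -736/3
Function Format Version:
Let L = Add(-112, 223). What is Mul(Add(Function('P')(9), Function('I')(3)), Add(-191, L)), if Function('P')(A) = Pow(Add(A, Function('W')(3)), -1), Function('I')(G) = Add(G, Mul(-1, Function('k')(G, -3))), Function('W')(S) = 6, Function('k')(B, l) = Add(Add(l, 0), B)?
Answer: Rational(-736, 3) ≈ -245.33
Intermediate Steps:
Function('k')(B, l) = Add(B, l) (Function('k')(B, l) = Add(l, B) = Add(B, l))
Function('I')(G) = 3 (Function('I')(G) = Add(G, Mul(-1, Add(G, -3))) = Add(G, Mul(-1, Add(-3, G))) = Add(G, Add(3, Mul(-1, G))) = 3)
L = 111
Function('P')(A) = Pow(Add(6, A), -1) (Function('P')(A) = Pow(Add(A, 6), -1) = Pow(Add(6, A), -1))
Mul(Add(Function('P')(9), Function('I')(3)), Add(-191, L)) = Mul(Add(Pow(Add(6, 9), -1), 3), Add(-191, 111)) = Mul(Add(Pow(15, -1), 3), -80) = Mul(Add(Rational(1, 15), 3), -80) = Mul(Rational(46, 15), -80) = Rational(-736, 3)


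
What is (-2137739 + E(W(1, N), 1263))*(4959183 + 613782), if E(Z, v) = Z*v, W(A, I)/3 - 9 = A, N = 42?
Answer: -11702384982285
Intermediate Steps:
W(A, I) = 27 + 3*A
(-2137739 + E(W(1, N), 1263))*(4959183 + 613782) = (-2137739 + (27 + 3*1)*1263)*(4959183 + 613782) = (-2137739 + (27 + 3)*1263)*5572965 = (-2137739 + 30*1263)*5572965 = (-2137739 + 37890)*5572965 = -2099849*5572965 = -11702384982285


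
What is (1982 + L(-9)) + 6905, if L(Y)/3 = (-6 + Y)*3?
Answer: 8752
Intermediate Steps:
L(Y) = -54 + 9*Y (L(Y) = 3*((-6 + Y)*3) = 3*(-18 + 3*Y) = -54 + 9*Y)
(1982 + L(-9)) + 6905 = (1982 + (-54 + 9*(-9))) + 6905 = (1982 + (-54 - 81)) + 6905 = (1982 - 135) + 6905 = 1847 + 6905 = 8752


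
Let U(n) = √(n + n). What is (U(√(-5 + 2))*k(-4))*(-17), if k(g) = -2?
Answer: 34*3^(¼)*(1 + I) ≈ 44.747 + 44.747*I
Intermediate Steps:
U(n) = √2*√n (U(n) = √(2*n) = √2*√n)
(U(√(-5 + 2))*k(-4))*(-17) = ((√2*√(√(-5 + 2)))*(-2))*(-17) = ((√2*√(√(-3)))*(-2))*(-17) = ((√2*√(I*√3))*(-2))*(-17) = ((√2*(3^(¼)*√I))*(-2))*(-17) = ((√2*3^(¼)*√I)*(-2))*(-17) = -2*√2*3^(¼)*√I*(-17) = 34*√2*3^(¼)*√I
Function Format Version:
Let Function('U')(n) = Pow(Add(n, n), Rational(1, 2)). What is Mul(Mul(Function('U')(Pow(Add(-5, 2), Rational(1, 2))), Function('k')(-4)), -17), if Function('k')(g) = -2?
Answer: Mul(34, Pow(3, Rational(1, 4)), Add(1, I)) ≈ Add(44.747, Mul(44.747, I))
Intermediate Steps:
Function('U')(n) = Mul(Pow(2, Rational(1, 2)), Pow(n, Rational(1, 2))) (Function('U')(n) = Pow(Mul(2, n), Rational(1, 2)) = Mul(Pow(2, Rational(1, 2)), Pow(n, Rational(1, 2))))
Mul(Mul(Function('U')(Pow(Add(-5, 2), Rational(1, 2))), Function('k')(-4)), -17) = Mul(Mul(Mul(Pow(2, Rational(1, 2)), Pow(Pow(Add(-5, 2), Rational(1, 2)), Rational(1, 2))), -2), -17) = Mul(Mul(Mul(Pow(2, Rational(1, 2)), Pow(Pow(-3, Rational(1, 2)), Rational(1, 2))), -2), -17) = Mul(Mul(Mul(Pow(2, Rational(1, 2)), Pow(Mul(I, Pow(3, Rational(1, 2))), Rational(1, 2))), -2), -17) = Mul(Mul(Mul(Pow(2, Rational(1, 2)), Mul(Pow(3, Rational(1, 4)), Pow(I, Rational(1, 2)))), -2), -17) = Mul(Mul(Mul(Pow(2, Rational(1, 2)), Pow(3, Rational(1, 4)), Pow(I, Rational(1, 2))), -2), -17) = Mul(Mul(-2, Pow(2, Rational(1, 2)), Pow(3, Rational(1, 4)), Pow(I, Rational(1, 2))), -17) = Mul(34, Pow(2, Rational(1, 2)), Pow(3, Rational(1, 4)), Pow(I, Rational(1, 2)))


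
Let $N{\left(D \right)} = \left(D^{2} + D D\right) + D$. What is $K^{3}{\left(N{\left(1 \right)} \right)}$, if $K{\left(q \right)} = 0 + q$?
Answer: $27$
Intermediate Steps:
$N{\left(D \right)} = D + 2 D^{2}$ ($N{\left(D \right)} = \left(D^{2} + D^{2}\right) + D = 2 D^{2} + D = D + 2 D^{2}$)
$K{\left(q \right)} = q$
$K^{3}{\left(N{\left(1 \right)} \right)} = \left(1 \left(1 + 2 \cdot 1\right)\right)^{3} = \left(1 \left(1 + 2\right)\right)^{3} = \left(1 \cdot 3\right)^{3} = 3^{3} = 27$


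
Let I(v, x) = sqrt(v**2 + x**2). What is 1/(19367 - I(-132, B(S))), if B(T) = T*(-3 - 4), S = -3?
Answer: 19367/375062824 + 3*sqrt(1985)/375062824 ≈ 5.1993e-5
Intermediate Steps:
B(T) = -7*T (B(T) = T*(-7) = -7*T)
1/(19367 - I(-132, B(S))) = 1/(19367 - sqrt((-132)**2 + (-7*(-3))**2)) = 1/(19367 - sqrt(17424 + 21**2)) = 1/(19367 - sqrt(17424 + 441)) = 1/(19367 - sqrt(17865)) = 1/(19367 - 3*sqrt(1985))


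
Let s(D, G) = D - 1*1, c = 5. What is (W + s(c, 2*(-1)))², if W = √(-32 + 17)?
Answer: (4 + I*√15)² ≈ 1.0 + 30.984*I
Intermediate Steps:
s(D, G) = -1 + D (s(D, G) = D - 1 = -1 + D)
W = I*√15 (W = √(-15) = I*√15 ≈ 3.873*I)
(W + s(c, 2*(-1)))² = (I*√15 + (-1 + 5))² = (I*√15 + 4)² = (4 + I*√15)²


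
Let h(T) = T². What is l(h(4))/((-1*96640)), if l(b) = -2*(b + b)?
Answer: 1/1510 ≈ 0.00066225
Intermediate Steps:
l(b) = -4*b
l(h(4))/((-1*96640)) = (-4*4²)/((-1*96640)) = -4*16/(-96640) = -64*(-1/96640) = 1/1510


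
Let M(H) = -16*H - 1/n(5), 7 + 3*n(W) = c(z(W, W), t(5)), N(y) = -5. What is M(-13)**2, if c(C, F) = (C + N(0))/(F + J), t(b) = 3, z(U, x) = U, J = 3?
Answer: 2128681/49 ≈ 43443.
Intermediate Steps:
c(C, F) = (-5 + C)/(3 + F) (c(C, F) = (C - 5)/(F + 3) = (-5 + C)/(3 + F))
n(W) = -47/18 + W/18 (n(W) = -7/3 + ((-5 + W)/(3 + 3))/3 = -7/3 + ((-5 + W)/6)/3 = -7/3 + (-5/6 + W/6)/3 = -7/3 + (-5/18 + W/18) = -47/18 + W/18)
M(H) = 3/7 - 16*H (M(H) = -16*H - 1/(-47/18 + (1/18)*5) = -16*H - 1/(-47/18 + 5/18) = -16*H - 1/(-7/3) = -16*H - 1*(-3/7) = -16*H + 3/7 = 3/7 - 16*H)
M(-13)**2 = (3/7 - 16*(-13))**2 = (3/7 + 208)**2 = (1459/7)**2 = 2128681/49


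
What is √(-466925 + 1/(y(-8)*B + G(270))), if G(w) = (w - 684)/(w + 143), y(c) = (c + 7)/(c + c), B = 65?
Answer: I*√190920288463557/20221 ≈ 683.32*I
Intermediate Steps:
y(c) = (7 + c)/(2*c) (y(c) = (7 + c)/((2*c)) = (7 + c)*(1/(2*c)) = (7 + c)/(2*c))
G(w) = (-684 + w)/(143 + w)
√(-466925 + 1/(y(-8)*B + G(270))) = √(-466925 + 1/(((½)*(7 - 8)/(-8))*65 + (-684 + 270)/(143 + 270))) = √(-466925 + 1/(((½)*(-⅛)*(-1))*65 - 414/413)) = √(-466925 + 1/((1/16)*65 + (1/413)*(-414))) = √(-466925 + 1/(65/16 - 414/413)) = √(-466925 + 1/(20221/6608)) = √(-466925 + 6608/20221) = √(-9441683817/20221) = I*√190920288463557/20221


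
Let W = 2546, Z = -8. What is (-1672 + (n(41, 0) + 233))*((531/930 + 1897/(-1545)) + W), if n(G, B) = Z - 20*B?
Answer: -352805252293/95790 ≈ -3.6831e+6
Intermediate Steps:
n(G, B) = -8 - 20*B
(-1672 + (n(41, 0) + 233))*((531/930 + 1897/(-1545)) + W) = (-1672 + ((-8 - 20*0) + 233))*((531/930 + 1897/(-1545)) + 2546) = (-1672 + ((-8 + 0) + 233))*((531*(1/930) + 1897*(-1/1545)) + 2546) = (-1672 + (-8 + 233))*((177/310 - 1897/1545) + 2546) = (-1672 + 225)*(-62921/95790 + 2546) = -1447*243818419/95790 = -352805252293/95790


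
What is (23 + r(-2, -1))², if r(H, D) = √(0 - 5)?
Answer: (23 + I*√5)² ≈ 524.0 + 102.86*I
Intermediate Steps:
r(H, D) = I*√5 (r(H, D) = √(-5) = I*√5)
(23 + r(-2, -1))² = (23 + I*√5)²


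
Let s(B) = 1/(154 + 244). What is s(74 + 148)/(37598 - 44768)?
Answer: -1/2853660 ≈ -3.5043e-7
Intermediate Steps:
s(B) = 1/398
s(74 + 148)/(37598 - 44768) = 1/(398*(37598 - 44768)) = (1/398)/(-7170) = (1/398)*(-1/7170) = -1/2853660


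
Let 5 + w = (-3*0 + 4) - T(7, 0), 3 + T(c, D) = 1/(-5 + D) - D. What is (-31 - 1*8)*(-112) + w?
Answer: 21851/5 ≈ 4370.2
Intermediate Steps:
T(c, D) = -3 + 1/(-5 + D) - D (T(c, D) = -3 + (1/(-5 + D) - D) = -3 + 1/(-5 + D) - D)
w = 11/5 (w = -5 + ((-3*0 + 4) - (16 - 1*0² + 2*0)/(-5 + 0)) = -5 + ((0 + 4) - (16 - 1*0 + 0)/(-5)) = -5 + (4 - (-1)*(16 + 0 + 0)/5) = -5 + (4 - (-1)*16/5) = -5 + (4 - 1*(-16/5)) = -5 + (4 + 16/5) = -5 + 36/5 = 11/5 ≈ 2.2000)
(-31 - 1*8)*(-112) + w = (-31 - 1*8)*(-112) + 11/5 = (-31 - 8)*(-112) + 11/5 = -39*(-112) + 11/5 = 4368 + 11/5 = 21851/5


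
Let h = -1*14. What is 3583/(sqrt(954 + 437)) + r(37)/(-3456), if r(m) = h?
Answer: 7/1728 + 3583*sqrt(1391)/1391 ≈ 96.073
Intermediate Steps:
h = -14
r(m) = -14
3583/(sqrt(954 + 437)) + r(37)/(-3456) = 3583/(sqrt(954 + 437)) - 14/(-3456) = 3583/(sqrt(1391)) - 14*(-1/3456) = 3583*(sqrt(1391)/1391) + 7/1728 = 3583*sqrt(1391)/1391 + 7/1728 = 7/1728 + 3583*sqrt(1391)/1391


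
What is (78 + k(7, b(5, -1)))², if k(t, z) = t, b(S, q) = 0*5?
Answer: 7225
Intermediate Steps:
b(S, q) = 0
(78 + k(7, b(5, -1)))² = (78 + 7)² = 85² = 7225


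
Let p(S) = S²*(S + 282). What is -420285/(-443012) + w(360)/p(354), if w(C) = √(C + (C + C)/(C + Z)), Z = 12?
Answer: 420285/443012 + √86955/1235365128 ≈ 0.94870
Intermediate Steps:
p(S) = S²*(282 + S)
w(C) = √(C + 2*C/(12 + C)) (w(C) = √(C + (C + C)/(C + 12)) = √(C + (2*C)/(12 + C)) = √(C + 2*C/(12 + C)))
-420285/(-443012) + w(360)/p(354) = -420285/(-443012) + √(360*(14 + 360)/(12 + 360))/((354²*(282 + 354))) = -420285*(-1/443012) + √(360*374/372)/((125316*636)) = 420285/443012 + √(360*(1/372)*374)/79700976 = 420285/443012 + √(11220/31)*(1/79700976) = 420285/443012 + (2*√86955/31)*(1/79700976) = 420285/443012 + √86955/1235365128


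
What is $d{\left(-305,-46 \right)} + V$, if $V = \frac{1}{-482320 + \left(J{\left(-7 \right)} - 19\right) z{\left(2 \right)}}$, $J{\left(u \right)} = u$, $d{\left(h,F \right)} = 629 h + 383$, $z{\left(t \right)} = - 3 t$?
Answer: $- \frac{92316083769}{482164} \approx -1.9146 \cdot 10^{5}$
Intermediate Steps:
$d{\left(h,F \right)} = 383 + 629 h$
$V = - \frac{1}{482164}$ ($V = \frac{1}{-482320 + \left(-7 - 19\right) \left(\left(-3\right) 2\right)} = \frac{1}{-482320 - -156} = \frac{1}{-482320 + 156} = \frac{1}{-482164} = - \frac{1}{482164} \approx -2.074 \cdot 10^{-6}$)
$d{\left(-305,-46 \right)} + V = \left(383 + 629 \left(-305\right)\right) - \frac{1}{482164} = \left(383 - 191845\right) - \frac{1}{482164} = -191462 - \frac{1}{482164} = - \frac{92316083769}{482164}$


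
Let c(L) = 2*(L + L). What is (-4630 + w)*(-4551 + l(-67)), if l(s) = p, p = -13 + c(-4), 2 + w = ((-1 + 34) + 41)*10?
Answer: 17825360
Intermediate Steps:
c(L) = 4*L (c(L) = 2*(2*L) = 4*L)
w = 738 (w = -2 + ((-1 + 34) + 41)*10 = -2 + (33 + 41)*10 = -2 + 74*10 = -2 + 740 = 738)
p = -29 (p = -13 + 4*(-4) = -13 - 16 = -29)
l(s) = -29
(-4630 + w)*(-4551 + l(-67)) = (-4630 + 738)*(-4551 - 29) = -3892*(-4580) = 17825360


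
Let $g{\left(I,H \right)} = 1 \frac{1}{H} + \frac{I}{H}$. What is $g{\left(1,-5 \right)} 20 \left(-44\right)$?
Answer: $352$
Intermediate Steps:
$g{\left(I,H \right)} = \frac{1}{H} + \frac{I}{H}$
$g{\left(1,-5 \right)} 20 \left(-44\right) = \frac{1 + 1}{-5} \cdot 20 \left(-44\right) = \left(- \frac{1}{5}\right) 2 \cdot 20 \left(-44\right) = \left(- \frac{2}{5}\right) 20 \left(-44\right) = \left(-8\right) \left(-44\right) = 352$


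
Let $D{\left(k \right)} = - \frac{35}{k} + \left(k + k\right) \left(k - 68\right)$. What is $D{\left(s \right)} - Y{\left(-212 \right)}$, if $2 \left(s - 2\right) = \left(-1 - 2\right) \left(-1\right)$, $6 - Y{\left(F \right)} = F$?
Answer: $- \frac{1359}{2} \approx -679.5$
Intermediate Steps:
$Y{\left(F \right)} = 6 - F$
$s = \frac{7}{2}$ ($s = 2 + \frac{\left(-1 - 2\right) \left(-1\right)}{2} = 2 + \frac{\left(-3\right) \left(-1\right)}{2} = 2 + \frac{1}{2} \cdot 3 = 2 + \frac{3}{2} = \frac{7}{2} \approx 3.5$)
$D{\left(k \right)} = - \frac{35}{k} + 2 k \left(-68 + k\right)$
$D{\left(s \right)} - Y{\left(-212 \right)} = \frac{-35 + 2 \left(\frac{7}{2}\right)^{2} \left(-68 + \frac{7}{2}\right)}{\frac{7}{2}} - \left(6 - -212\right) = \frac{2 \left(-35 + 2 \cdot \frac{49}{4} \left(- \frac{129}{2}\right)\right)}{7} - \left(6 + 212\right) = \frac{2 \left(-35 - \frac{6321}{4}\right)}{7} - 218 = \frac{2}{7} \left(- \frac{6461}{4}\right) - 218 = - \frac{923}{2} - 218 = - \frac{1359}{2}$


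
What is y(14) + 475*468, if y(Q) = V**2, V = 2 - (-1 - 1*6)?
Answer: 222381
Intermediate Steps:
V = 9 (V = 2 - (-1 - 6) = 2 - 1*(-7) = 2 + 7 = 9)
y(Q) = 81 (y(Q) = 9**2 = 81)
y(14) + 475*468 = 81 + 475*468 = 81 + 222300 = 222381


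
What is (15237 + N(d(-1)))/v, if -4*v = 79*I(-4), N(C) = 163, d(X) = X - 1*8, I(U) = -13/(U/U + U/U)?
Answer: 123200/1027 ≈ 119.96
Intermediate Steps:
I(U) = -13/2 (I(U) = -13/(1 + 1) = -13/2)
d(X) = -8 + X (d(X) = X - 8 = -8 + X)
v = 1027/8 (v = -79*(-13)/(4*2) = -¼*(-1027/2) = 1027/8 ≈ 128.38)
(15237 + N(d(-1)))/v = (15237 + 163)/(1027/8) = 15400*(8/1027) = 123200/1027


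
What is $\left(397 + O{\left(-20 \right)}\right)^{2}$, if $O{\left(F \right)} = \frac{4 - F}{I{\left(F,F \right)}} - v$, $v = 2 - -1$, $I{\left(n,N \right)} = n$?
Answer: $\frac{3857296}{25} \approx 1.5429 \cdot 10^{5}$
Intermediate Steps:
$v = 3$ ($v = 2 + 1 = 3$)
$O{\left(F \right)} = -3 + \frac{4 - F}{F}$ ($O{\left(F \right)} = \frac{4 - F}{F} - 3 = -3 + \frac{4 - F}{F}$)
$\left(397 + O{\left(-20 \right)}\right)^{2} = \left(397 - \left(4 - \frac{4}{-20}\right)\right)^{2} = \left(397 + \left(-4 + 4 \left(- \frac{1}{20}\right)\right)\right)^{2} = \left(397 - \frac{21}{5}\right)^{2} = \left(\frac{1964}{5}\right)^{2} = \frac{3857296}{25}$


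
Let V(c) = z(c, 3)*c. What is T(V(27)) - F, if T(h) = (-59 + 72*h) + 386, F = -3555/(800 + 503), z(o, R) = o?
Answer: 68821500/1303 ≈ 52818.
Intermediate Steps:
V(c) = c² (V(c) = c*c = c²)
F = -3555/1303 ≈ -2.7283
T(h) = 327 + 72*h
T(V(27)) - F = (327 + 72*27²) - 1*(-3555/1303) = (327 + 72*729) + 3555/1303 = (327 + 52488) + 3555/1303 = 52815 + 3555/1303 = 68821500/1303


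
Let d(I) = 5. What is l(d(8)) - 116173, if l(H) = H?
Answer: -116168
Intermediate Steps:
l(d(8)) - 116173 = 5 - 116173 = -116168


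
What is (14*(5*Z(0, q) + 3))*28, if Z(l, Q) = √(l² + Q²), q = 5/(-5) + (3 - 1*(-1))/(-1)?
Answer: 10976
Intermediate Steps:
q = -5 (q = 5*(-⅕) + (3 + 1)*(-1) = -1 + 4*(-1) = -1 - 4 = -5)
Z(l, Q) = √(Q² + l²)
(14*(5*Z(0, q) + 3))*28 = (14*(5*√((-5)² + 0²) + 3))*28 = (14*(5*√(25 + 0) + 3))*28 = (14*(5*√25 + 3))*28 = (14*(5*5 + 3))*28 = (14*(25 + 3))*28 = (14*28)*28 = 392*28 = 10976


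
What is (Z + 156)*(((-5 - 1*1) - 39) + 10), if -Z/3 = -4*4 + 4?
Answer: -6720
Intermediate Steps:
Z = 36 (Z = -3*(-4*4 + 4) = -3*(-16 + 4) = -3*(-12) = 36)
(Z + 156)*(((-5 - 1*1) - 39) + 10) = (36 + 156)*(((-5 - 1*1) - 39) + 10) = 192*(((-5 - 1) - 39) + 10) = 192*((-6 - 39) + 10) = 192*(-45 + 10) = 192*(-35) = -6720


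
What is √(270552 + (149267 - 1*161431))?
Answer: 2*√64597 ≈ 508.32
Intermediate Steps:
√(270552 + (149267 - 1*161431)) = √(270552 + (149267 - 161431)) = √(270552 - 12164) = √258388 = 2*√64597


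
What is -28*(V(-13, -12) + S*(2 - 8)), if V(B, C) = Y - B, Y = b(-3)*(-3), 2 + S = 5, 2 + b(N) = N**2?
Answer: 728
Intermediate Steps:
b(N) = -2 + N**2
S = 3 (S = -2 + 5 = 3)
Y = -21 (Y = (-2 + (-3)**2)*(-3) = (-2 + 9)*(-3) = 7*(-3) = -21)
V(B, C) = -21 - B
-28*(V(-13, -12) + S*(2 - 8)) = -28*((-21 - 1*(-13)) + 3*(2 - 8)) = -28*((-21 + 13) + 3*(-6)) = -28*(-8 - 18) = -28*(-26) = 728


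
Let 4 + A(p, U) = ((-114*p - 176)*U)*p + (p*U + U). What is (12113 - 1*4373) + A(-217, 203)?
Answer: -1082016774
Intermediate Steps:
A(p, U) = -4 + U + U*p + U*p*(-176 - 114*p) (A(p, U) = -4 + (((-114*p - 176)*U)*p + (p*U + U)) = -4 + (((-176 - 114*p)*U)*p + (U*p + U)) = -4 + ((U*(-176 - 114*p))*p + (U + U*p)) = -4 + (U*p*(-176 - 114*p) + (U + U*p)) = -4 + (U + U*p + U*p*(-176 - 114*p)) = -4 + U + U*p + U*p*(-176 - 114*p))
(12113 - 1*4373) + A(-217, 203) = (12113 - 1*4373) + (-4 + 203 - 175*203*(-217) - 114*203*(-217)²) = (12113 - 4373) + (-4 + 203 + 7708925 - 114*203*47089) = 7740 + (-4 + 203 + 7708925 - 1089733638) = 7740 - 1082024514 = -1082016774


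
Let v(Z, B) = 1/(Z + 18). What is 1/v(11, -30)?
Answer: 29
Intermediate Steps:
v(Z, B) = 1/(18 + Z)
1/v(11, -30) = 1/(1/(18 + 11)) = 1/(1/29) = 29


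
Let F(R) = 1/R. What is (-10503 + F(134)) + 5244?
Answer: -704705/134 ≈ -5259.0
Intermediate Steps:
(-10503 + F(134)) + 5244 = (-10503 + 1/134) + 5244 = -1407401/134 + 5244 = -704705/134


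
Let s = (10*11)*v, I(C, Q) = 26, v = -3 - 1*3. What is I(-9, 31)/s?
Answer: -13/330 ≈ -0.039394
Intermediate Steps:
v = -6 (v = -3 - 3 = -6)
s = -660 (s = (10*11)*(-6) = 110*(-6) = -660)
I(-9, 31)/s = 26/(-660) = 26*(-1/660) = -13/330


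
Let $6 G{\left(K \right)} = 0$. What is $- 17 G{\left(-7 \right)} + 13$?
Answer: $13$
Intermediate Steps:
$G{\left(K \right)} = 0$ ($G{\left(K \right)} = \frac{1}{6} \cdot 0 = 0$)
$- 17 G{\left(-7 \right)} + 13 = \left(-17\right) 0 + 13 = 0 + 13 = 13$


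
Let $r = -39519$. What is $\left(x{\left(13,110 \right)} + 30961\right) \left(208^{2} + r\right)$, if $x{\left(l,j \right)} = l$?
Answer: $115997630$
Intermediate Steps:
$\left(x{\left(13,110 \right)} + 30961\right) \left(208^{2} + r\right) = \left(13 + 30961\right) \left(208^{2} - 39519\right) = 30974 \left(43264 - 39519\right) = 30974 \cdot 3745 = 115997630$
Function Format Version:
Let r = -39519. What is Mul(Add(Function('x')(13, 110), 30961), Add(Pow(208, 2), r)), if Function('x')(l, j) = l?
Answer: 115997630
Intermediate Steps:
Mul(Add(Function('x')(13, 110), 30961), Add(Pow(208, 2), r)) = Mul(Add(13, 30961), Add(Pow(208, 2), -39519)) = Mul(30974, Add(43264, -39519)) = Mul(30974, 3745) = 115997630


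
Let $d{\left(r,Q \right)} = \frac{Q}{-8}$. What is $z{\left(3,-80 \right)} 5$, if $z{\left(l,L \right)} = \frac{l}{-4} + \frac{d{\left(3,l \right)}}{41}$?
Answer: $- \frac{1245}{328} \approx -3.7957$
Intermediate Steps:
$d{\left(r,Q \right)} = - \frac{Q}{8}$ ($d{\left(r,Q \right)} = Q \left(- \frac{1}{8}\right) = - \frac{Q}{8}$)
$z{\left(l,L \right)} = - \frac{83 l}{328}$ ($z{\left(l,L \right)} = \frac{l}{-4} + \frac{\left(- \frac{1}{8}\right) l}{41} = l \left(- \frac{1}{4}\right) + - \frac{l}{8} \cdot \frac{1}{41} = - \frac{l}{4} - \frac{l}{328} = - \frac{83 l}{328}$)
$z{\left(3,-80 \right)} 5 = \left(- \frac{83}{328}\right) 3 \cdot 5 = \left(- \frac{249}{328}\right) 5 = - \frac{1245}{328}$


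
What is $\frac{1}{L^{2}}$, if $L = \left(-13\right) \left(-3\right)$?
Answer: $\frac{1}{1521} \approx 0.00065746$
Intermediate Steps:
$L = 39$
$\frac{1}{L^{2}} = \frac{1}{39^{2}} = \frac{1}{1521}$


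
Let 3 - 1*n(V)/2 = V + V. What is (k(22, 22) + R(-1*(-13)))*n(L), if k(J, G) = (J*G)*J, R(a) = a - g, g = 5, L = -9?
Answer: 447552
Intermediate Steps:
R(a) = -5 + a (R(a) = a - 1*5 = a - 5 = -5 + a)
n(V) = 6 - 4*V (n(V) = 6 - 2*(V + V) = 6 - 4*V)
k(J, G) = G*J² (k(J, G) = (G*J)*J = G*J²)
(k(22, 22) + R(-1*(-13)))*n(L) = (22*22² + (-5 - 1*(-13)))*(6 - 4*(-9)) = (22*484 + (-5 + 13))*(6 + 36) = (10648 + 8)*42 = 10656*42 = 447552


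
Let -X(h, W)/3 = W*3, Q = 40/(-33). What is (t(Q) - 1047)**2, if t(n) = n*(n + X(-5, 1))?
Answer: 1269459650209/1185921 ≈ 1.0704e+6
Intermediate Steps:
Q = -40/33 (Q = 40*(-1/33) = -40/33 ≈ -1.2121)
X(h, W) = -9*W (X(h, W) = -3*W*3 = -9*W)
t(n) = n*(-9 + n) (t(n) = n*(n - 9*1) = n*(n - 9) = n*(-9 + n))
(t(Q) - 1047)**2 = (-40*(-9 - 40/33)/33 - 1047)**2 = (-40/33*(-337/33) - 1047)**2 = (13480/1089 - 1047)**2 = (-1126703/1089)**2 = 1269459650209/1185921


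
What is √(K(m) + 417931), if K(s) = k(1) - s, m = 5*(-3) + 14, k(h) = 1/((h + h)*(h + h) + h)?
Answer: √10448305/5 ≈ 646.48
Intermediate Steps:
k(h) = 1/(h + 4*h²) (k(h) = 1/((2*h)*(2*h) + h) = 1/(4*h² + h) = 1/(h + 4*h²))
m = -1 (m = -15 + 14 = -1)
K(s) = ⅕ - s (K(s) = 1/(1*(1 + 4*1)) - s = 1/(1 + 4) - s = 1/5 - s = 1*(⅕) - s = ⅕ - s)
√(K(m) + 417931) = √((⅕ - 1*(-1)) + 417931) = √((⅕ + 1) + 417931) = √(6/5 + 417931) = √(2089661/5) = √10448305/5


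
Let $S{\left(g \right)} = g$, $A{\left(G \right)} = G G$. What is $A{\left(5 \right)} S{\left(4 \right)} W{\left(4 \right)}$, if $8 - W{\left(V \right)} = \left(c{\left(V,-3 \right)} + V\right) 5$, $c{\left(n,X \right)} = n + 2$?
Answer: $-4200$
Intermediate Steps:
$A{\left(G \right)} = G^{2}$
$c{\left(n,X \right)} = 2 + n$
$W{\left(V \right)} = -2 - 10 V$ ($W{\left(V \right)} = 8 - \left(\left(2 + V\right) + V\right) 5 = 8 - \left(2 + 2 V\right) 5 = 8 - \left(10 + 10 V\right) = -2 - 10 V$)
$A{\left(5 \right)} S{\left(4 \right)} W{\left(4 \right)} = 5^{2} \cdot 4 \left(-2 - 40\right) = 25 \cdot 4 \left(-2 - 40\right) = 100 \left(-42\right) = -4200$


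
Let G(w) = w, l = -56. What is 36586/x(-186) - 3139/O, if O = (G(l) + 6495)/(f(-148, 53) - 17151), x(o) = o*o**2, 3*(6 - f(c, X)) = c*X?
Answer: 146749078042297/20717018892 ≈ 7083.5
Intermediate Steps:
f(c, X) = 6 - X*c/3 (f(c, X) = 6 - c*X/3 = 6 - X*c/3)
x(o) = o**3
O = -19317/43591 (O = (-56 + 6495)/((6 - 1/3*53*(-148)) - 17151) = 6439/((6 + 7844/3) - 17151) = 6439/(7862/3 - 17151) = 6439/(-43591/3) = 6439*(-3/43591) = -19317/43591 ≈ -0.44314)
36586/x(-186) - 3139/O = 36586/((-186)**3) - 3139/(-19317/43591) = 36586/(-6434856) - 3139*(-43591/19317) = 36586*(-1/6434856) + 136832149/19317 = -18293/3217428 + 136832149/19317 = 146749078042297/20717018892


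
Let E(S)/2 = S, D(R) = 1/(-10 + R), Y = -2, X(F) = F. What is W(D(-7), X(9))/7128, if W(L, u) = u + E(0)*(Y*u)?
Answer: 1/792 ≈ 0.0012626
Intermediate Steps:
E(S) = 2*S
W(L, u) = u (W(L, u) = u + (2*0)*(-2*u) = u + 0*(-2*u) = u + 0 = u)
W(D(-7), X(9))/7128 = 9/7128 = 9*(1/7128) = 1/792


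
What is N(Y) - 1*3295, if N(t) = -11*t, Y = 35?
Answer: -3680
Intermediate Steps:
N(Y) - 1*3295 = -11*35 - 1*3295 = -385 - 3295 = -3680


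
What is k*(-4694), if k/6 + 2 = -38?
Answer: 1126560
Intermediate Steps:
k = -240 (k = -12 + 6*(-38) = -12 - 228 = -240)
k*(-4694) = -240*(-4694) = 1126560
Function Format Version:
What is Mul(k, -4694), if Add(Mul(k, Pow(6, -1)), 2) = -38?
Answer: 1126560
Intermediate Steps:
k = -240 (k = Add(-12, Mul(6, -38)) = Add(-12, -228) = -240)
Mul(k, -4694) = Mul(-240, -4694) = 1126560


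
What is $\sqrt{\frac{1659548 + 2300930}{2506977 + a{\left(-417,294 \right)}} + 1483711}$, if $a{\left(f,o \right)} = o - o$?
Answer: $\frac{5 \sqrt{41444600719694205}}{835659} \approx 1218.1$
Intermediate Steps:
$a{\left(f,o \right)} = 0$
$\sqrt{\frac{1659548 + 2300930}{2506977 + a{\left(-417,294 \right)}} + 1483711} = \sqrt{\frac{1659548 + 2300930}{2506977 + 0} + 1483711} = \sqrt{\frac{3960478}{2506977} + 1483711} = \sqrt{\frac{3719633312125}{2506977}} = \frac{5 \sqrt{41444600719694205}}{835659}$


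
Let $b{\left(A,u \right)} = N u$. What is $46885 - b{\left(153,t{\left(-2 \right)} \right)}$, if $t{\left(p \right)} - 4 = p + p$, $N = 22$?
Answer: $46885$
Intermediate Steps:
$t{\left(p \right)} = 4 + 2 p$ ($t{\left(p \right)} = 4 + \left(p + p\right) = 4 + 2 p$)
$b{\left(A,u \right)} = 22 u$
$46885 - b{\left(153,t{\left(-2 \right)} \right)} = 46885 - 22 \left(4 + 2 \left(-2\right)\right) = 46885 - 22 \left(4 - 4\right) = 46885 - 22 \cdot 0 = 46885 - 0 = 46885 + 0 = 46885$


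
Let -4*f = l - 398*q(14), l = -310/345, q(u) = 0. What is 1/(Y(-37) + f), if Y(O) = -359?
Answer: -138/49511 ≈ -0.0027873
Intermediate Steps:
l = -62/69 (l = -310*1/345 = -62/69 ≈ -0.89855)
f = 31/138 (f = -(-62/69 - 398*0)/4 = -(-62/69 + 0)/4 = -1/4*(-62/69) = 31/138 ≈ 0.22464)
1/(Y(-37) + f) = 1/(-359 + 31/138) = 1/(-49511/138) = -138/49511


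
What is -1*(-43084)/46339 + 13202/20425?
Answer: 1491758178/946474075 ≈ 1.5761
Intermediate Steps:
-1*(-43084)/46339 + 13202/20425 = 43084*(1/46339) + 13202*(1/20425) = 43084/46339 + 13202/20425 = 1491758178/946474075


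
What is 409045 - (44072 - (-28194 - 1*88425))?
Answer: 248354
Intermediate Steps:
409045 - (44072 - (-28194 - 1*88425)) = 409045 - (44072 - (-28194 - 88425)) = 409045 - (44072 - 1*(-116619)) = 409045 - (44072 + 116619) = 409045 - 1*160691 = 409045 - 160691 = 248354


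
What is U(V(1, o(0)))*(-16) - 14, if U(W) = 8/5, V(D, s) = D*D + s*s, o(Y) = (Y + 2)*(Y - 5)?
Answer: -198/5 ≈ -39.600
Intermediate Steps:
o(Y) = (-5 + Y)*(2 + Y) (o(Y) = (2 + Y)*(-5 + Y) = (-5 + Y)*(2 + Y))
V(D, s) = D² + s²
U(W) = 8/5 (U(W) = 8*(⅕) = 8/5)
U(V(1, o(0)))*(-16) - 14 = (8/5)*(-16) - 14 = -128/5 - 14 = -198/5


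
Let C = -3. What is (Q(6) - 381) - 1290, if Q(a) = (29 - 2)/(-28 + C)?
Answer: -51828/31 ≈ -1671.9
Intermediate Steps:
Q(a) = -27/31 (Q(a) = (29 - 2)/(-28 - 3) = 27/(-31) = 27*(-1/31) = -27/31)
(Q(6) - 381) - 1290 = (-27/31 - 381) - 1290 = -11838/31 - 1290 = -51828/31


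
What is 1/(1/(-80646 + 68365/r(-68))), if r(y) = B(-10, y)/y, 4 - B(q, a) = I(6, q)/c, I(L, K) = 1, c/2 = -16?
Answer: -159165574/129 ≈ -1.2338e+6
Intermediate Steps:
c = -32 (c = 2*(-16) = -32)
B(q, a) = 129/32 (B(q, a) = 4 - 1/(-32) = 4 - (-1)/32 = 4 - 1*(-1/32) = 4 + 1/32 = 129/32)
r(y) = 129/(32*y)
1/(1/(-80646 + 68365/r(-68))) = 1/(1/(-80646 + 68365/(((129/32)/(-68))))) = 1/(1/(-80646 + 68365/(((129/32)*(-1/68))))) = 1/(1/(-80646 + 68365/(-129/2176))) = 1/(1/(-80646 + 68365*(-2176/129))) = 1/(1/(-80646 - 148762240/129)) = 1/(1/(-159165574/129)) = 1/(-129/159165574) = -159165574/129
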